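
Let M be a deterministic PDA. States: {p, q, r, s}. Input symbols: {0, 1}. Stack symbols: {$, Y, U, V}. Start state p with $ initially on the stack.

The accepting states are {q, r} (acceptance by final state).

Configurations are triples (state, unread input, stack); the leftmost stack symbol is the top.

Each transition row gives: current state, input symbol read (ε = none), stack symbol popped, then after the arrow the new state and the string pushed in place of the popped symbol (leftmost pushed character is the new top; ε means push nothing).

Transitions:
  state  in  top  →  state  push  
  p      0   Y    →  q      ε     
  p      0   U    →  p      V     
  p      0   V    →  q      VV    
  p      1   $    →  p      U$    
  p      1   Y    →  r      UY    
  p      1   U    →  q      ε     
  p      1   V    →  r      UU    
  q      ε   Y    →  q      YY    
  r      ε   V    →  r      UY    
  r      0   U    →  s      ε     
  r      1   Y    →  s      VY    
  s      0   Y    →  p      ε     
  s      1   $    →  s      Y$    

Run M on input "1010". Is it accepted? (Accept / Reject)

Reject

(p, 1010, $)
  read 1, top $: go to p, push U$ → (p, 010, U$)
  read 0, top U: go to p, push V → (p, 10, V$)
  read 1, top V: go to r, push UU → (r, 0, UU$)
  read 0, top U: go to s, push ε → (s, ε, U$)
All input consumed; state s ∉ F and no further ε-move applies.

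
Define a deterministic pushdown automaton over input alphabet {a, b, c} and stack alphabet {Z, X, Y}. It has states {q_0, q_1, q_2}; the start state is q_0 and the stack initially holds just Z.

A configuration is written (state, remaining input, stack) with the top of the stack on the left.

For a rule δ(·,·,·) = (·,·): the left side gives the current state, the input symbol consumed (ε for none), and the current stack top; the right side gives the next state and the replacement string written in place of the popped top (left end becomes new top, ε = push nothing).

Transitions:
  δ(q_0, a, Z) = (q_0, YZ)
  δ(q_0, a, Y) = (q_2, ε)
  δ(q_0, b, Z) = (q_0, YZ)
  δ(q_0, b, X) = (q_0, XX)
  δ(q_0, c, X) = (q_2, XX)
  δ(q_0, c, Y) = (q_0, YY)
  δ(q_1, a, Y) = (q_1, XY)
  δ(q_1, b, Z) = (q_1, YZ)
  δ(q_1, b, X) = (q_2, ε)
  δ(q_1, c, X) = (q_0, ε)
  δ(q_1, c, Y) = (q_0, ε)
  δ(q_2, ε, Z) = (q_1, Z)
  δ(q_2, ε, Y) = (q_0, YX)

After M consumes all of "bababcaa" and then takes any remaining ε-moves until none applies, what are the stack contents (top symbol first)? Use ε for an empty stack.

(q_0, bababcaa, Z) ⊢ (q_0, ababcaa, YZ) ⊢ (q_2, babcaa, Z) ⊢ (q_1, babcaa, Z) ⊢ (q_1, abcaa, YZ) ⊢ (q_1, bcaa, XYZ) ⊢ (q_2, caa, YZ) ⊢ (q_0, caa, YXZ) ⊢ (q_0, aa, YYXZ) ⊢ (q_2, a, YXZ) ⊢ (q_0, a, YXXZ) ⊢ (q_2, ε, XXZ)
All input consumed in state q_2 with stack XXZ.

XXZ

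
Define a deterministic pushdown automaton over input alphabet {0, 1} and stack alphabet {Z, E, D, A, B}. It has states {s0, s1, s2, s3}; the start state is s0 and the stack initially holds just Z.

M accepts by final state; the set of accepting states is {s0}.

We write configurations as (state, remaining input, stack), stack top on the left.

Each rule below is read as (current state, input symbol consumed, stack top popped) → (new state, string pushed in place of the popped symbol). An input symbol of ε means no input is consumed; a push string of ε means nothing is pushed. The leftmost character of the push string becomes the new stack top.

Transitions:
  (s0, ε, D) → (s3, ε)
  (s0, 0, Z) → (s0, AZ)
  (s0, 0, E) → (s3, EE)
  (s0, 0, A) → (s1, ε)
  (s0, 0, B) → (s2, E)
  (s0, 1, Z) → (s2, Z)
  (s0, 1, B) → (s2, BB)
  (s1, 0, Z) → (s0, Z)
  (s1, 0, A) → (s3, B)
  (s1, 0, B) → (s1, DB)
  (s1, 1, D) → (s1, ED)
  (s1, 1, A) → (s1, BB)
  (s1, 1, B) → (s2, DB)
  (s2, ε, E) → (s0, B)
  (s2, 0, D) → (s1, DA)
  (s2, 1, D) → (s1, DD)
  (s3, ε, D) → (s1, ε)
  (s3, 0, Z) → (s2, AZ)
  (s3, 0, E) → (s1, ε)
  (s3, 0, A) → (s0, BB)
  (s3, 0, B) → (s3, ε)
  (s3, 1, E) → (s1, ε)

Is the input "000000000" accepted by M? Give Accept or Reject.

Accept

(s0, 000000000, Z)
  read 0, top Z: go to s0, push AZ → (s0, 00000000, AZ)
  read 0, top A: go to s1, push ε → (s1, 0000000, Z)
  read 0, top Z: go to s0, push Z → (s0, 000000, Z)
  read 0, top Z: go to s0, push AZ → (s0, 00000, AZ)
  read 0, top A: go to s1, push ε → (s1, 0000, Z)
  read 0, top Z: go to s0, push Z → (s0, 000, Z)
  read 0, top Z: go to s0, push AZ → (s0, 00, AZ)
  read 0, top A: go to s1, push ε → (s1, 0, Z)
  read 0, top Z: go to s0, push Z → (s0, ε, Z)
All input consumed; state s0 ∈ F.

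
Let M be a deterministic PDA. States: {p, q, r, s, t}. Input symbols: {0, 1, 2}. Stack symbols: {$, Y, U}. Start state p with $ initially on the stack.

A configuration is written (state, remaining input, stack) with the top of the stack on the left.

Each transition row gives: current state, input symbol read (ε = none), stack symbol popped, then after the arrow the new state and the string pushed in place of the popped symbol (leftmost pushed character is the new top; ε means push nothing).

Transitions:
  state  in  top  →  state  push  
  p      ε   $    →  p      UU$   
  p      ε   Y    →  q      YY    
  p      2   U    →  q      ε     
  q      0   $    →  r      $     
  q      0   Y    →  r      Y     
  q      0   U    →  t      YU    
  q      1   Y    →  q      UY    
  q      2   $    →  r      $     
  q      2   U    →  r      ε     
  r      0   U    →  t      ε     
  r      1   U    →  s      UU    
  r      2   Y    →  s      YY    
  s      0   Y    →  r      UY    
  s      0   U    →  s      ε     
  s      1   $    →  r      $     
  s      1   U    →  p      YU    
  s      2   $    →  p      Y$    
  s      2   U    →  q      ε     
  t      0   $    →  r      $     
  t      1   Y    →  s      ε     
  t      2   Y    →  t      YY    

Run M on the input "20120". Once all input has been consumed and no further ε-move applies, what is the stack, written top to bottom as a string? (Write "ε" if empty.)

(p, 20120, $)
  ε-move, top $: go to p, push UU$ → (p, 20120, UU$)
  read 2, top U: go to q, push ε → (q, 0120, U$)
  read 0, top U: go to t, push YU → (t, 120, YU$)
  read 1, top Y: go to s, push ε → (s, 20, U$)
  read 2, top U: go to q, push ε → (q, 0, $)
  read 0, top $: go to r, push $ → (r, ε, $)
All input consumed in state r with stack $.

$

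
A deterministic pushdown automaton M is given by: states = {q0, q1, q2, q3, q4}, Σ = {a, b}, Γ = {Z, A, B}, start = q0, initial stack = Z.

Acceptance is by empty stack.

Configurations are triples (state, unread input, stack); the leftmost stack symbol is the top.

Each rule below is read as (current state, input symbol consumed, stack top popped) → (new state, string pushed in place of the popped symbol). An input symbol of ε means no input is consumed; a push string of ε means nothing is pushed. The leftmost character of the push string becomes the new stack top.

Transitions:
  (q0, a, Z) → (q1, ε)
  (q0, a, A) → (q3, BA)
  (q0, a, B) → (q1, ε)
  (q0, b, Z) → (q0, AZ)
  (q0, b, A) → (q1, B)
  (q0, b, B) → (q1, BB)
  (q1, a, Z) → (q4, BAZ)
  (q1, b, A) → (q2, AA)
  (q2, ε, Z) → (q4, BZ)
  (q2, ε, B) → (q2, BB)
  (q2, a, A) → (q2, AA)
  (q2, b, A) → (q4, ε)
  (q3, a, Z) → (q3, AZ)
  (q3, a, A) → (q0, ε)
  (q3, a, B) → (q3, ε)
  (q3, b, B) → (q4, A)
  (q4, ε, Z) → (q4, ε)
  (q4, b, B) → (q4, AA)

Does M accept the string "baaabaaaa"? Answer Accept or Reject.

Accept

(q0, baaabaaaa, Z) ⊢ (q0, aaabaaaa, AZ) ⊢ (q3, aabaaaa, BAZ) ⊢ (q3, abaaaa, AZ) ⊢ (q0, baaaa, Z) ⊢ (q0, aaaa, AZ) ⊢ (q3, aaa, BAZ) ⊢ (q3, aa, AZ) ⊢ (q0, a, Z) ⊢ (q1, ε, ε)
All input consumed and the stack is empty.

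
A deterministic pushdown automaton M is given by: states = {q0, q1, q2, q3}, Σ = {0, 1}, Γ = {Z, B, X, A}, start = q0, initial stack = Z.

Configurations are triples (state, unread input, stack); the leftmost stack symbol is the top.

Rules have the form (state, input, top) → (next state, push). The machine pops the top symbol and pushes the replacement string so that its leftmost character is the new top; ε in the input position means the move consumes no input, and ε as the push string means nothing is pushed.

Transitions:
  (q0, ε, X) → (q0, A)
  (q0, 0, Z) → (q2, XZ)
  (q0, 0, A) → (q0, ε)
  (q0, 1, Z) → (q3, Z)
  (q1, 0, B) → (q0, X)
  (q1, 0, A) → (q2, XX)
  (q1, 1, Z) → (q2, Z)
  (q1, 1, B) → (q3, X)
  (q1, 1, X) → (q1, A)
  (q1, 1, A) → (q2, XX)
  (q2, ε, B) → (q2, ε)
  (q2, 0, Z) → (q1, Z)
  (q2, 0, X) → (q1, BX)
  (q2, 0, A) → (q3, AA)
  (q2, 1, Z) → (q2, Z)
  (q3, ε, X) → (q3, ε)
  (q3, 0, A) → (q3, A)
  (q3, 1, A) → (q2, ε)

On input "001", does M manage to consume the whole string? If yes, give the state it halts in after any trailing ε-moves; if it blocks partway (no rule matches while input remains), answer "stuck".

q3

(q0, 001, Z)
  read 0, top Z: go to q2, push XZ → (q2, 01, XZ)
  read 0, top X: go to q1, push BX → (q1, 1, BXZ)
  read 1, top B: go to q3, push X → (q3, ε, XXZ)
  ε-move, top X: go to q3, push ε → (q3, ε, XZ)
  ε-move, top X: go to q3, push ε → (q3, ε, Z)
All input consumed; M is in state q3.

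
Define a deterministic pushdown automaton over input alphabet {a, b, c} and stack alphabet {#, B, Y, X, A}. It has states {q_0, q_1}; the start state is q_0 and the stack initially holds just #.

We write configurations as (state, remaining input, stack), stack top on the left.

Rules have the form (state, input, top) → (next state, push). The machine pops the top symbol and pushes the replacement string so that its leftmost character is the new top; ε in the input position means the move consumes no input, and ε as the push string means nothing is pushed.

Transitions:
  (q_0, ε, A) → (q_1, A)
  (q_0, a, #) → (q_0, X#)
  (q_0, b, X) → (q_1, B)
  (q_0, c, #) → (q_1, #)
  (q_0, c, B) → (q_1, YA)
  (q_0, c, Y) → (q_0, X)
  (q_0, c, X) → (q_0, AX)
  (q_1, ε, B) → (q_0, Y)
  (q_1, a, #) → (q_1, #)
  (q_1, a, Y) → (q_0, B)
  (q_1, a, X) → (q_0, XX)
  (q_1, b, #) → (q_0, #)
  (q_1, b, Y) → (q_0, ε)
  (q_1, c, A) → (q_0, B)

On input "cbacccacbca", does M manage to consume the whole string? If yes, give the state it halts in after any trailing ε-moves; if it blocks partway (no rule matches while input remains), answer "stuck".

stuck

(q_0, cbacccacbca, #) ⊢ (q_1, bacccacbca, #) ⊢ (q_0, acccacbca, #) ⊢ (q_0, cccacbca, X#) ⊢ (q_0, ccacbca, AX#) ⊢ (q_1, ccacbca, AX#) ⊢ (q_0, cacbca, BX#) ⊢ (q_1, acbca, YAX#) ⊢ (q_0, cbca, BAX#) ⊢ (q_1, bca, YAAX#) ⊢ (q_0, ca, AAX#) ⊢ (q_1, ca, AAX#) ⊢ (q_0, a, BAX#)
No transition for (q_0, a, top B); M blocks with input a remaining.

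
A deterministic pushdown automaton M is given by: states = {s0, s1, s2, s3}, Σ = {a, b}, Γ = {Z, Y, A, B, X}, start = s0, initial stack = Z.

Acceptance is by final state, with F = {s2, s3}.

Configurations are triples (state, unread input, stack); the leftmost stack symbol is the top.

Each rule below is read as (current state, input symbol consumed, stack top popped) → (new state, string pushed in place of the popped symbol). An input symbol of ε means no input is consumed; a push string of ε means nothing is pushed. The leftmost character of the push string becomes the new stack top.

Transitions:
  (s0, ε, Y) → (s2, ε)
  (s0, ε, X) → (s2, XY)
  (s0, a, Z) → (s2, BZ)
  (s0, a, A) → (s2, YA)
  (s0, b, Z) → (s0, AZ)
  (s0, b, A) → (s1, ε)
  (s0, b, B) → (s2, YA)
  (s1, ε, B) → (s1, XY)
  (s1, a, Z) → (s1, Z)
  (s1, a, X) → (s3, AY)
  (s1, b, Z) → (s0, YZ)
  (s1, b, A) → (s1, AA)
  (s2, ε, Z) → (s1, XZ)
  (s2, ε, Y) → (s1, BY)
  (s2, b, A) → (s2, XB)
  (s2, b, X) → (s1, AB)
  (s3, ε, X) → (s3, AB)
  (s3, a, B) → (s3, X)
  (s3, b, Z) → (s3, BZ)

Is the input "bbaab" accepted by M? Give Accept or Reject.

(s0, bbaab, Z) ⊢ (s0, baab, AZ) ⊢ (s1, aab, Z) ⊢ (s1, ab, Z) ⊢ (s1, b, Z) ⊢ (s0, ε, YZ) ⊢ (s2, ε, Z)
All input consumed; state s2 ∈ F.

Accept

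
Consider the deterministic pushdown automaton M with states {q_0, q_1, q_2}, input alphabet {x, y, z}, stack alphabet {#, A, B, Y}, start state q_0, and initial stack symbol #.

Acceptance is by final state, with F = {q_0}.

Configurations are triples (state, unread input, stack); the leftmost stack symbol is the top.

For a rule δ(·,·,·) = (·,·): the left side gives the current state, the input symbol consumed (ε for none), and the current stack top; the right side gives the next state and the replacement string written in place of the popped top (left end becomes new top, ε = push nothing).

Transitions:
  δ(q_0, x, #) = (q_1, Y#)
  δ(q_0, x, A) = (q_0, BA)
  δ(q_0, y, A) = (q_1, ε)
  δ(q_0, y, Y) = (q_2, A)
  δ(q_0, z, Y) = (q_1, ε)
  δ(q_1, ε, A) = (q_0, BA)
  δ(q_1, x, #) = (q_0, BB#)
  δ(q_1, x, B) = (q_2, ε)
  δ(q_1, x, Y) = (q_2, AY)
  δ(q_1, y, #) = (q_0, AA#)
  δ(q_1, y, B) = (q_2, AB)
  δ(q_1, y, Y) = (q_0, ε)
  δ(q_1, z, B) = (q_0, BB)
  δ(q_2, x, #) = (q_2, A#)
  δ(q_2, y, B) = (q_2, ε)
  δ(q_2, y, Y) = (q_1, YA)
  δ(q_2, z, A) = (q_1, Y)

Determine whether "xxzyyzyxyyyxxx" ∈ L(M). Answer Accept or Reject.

(q_0, xxzyyzyxyyyxxx, #) ⊢ (q_1, xzyyzyxyyyxxx, Y#) ⊢ (q_2, zyyzyxyyyxxx, AY#) ⊢ (q_1, yyzyxyyyxxx, YY#) ⊢ (q_0, yzyxyyyxxx, Y#) ⊢ (q_2, zyxyyyxxx, A#) ⊢ (q_1, yxyyyxxx, Y#) ⊢ (q_0, xyyyxxx, #) ⊢ (q_1, yyyxxx, Y#) ⊢ (q_0, yyxxx, #)
No transition applies at (q_0, yyxxx, #); input not fully consumed.

Reject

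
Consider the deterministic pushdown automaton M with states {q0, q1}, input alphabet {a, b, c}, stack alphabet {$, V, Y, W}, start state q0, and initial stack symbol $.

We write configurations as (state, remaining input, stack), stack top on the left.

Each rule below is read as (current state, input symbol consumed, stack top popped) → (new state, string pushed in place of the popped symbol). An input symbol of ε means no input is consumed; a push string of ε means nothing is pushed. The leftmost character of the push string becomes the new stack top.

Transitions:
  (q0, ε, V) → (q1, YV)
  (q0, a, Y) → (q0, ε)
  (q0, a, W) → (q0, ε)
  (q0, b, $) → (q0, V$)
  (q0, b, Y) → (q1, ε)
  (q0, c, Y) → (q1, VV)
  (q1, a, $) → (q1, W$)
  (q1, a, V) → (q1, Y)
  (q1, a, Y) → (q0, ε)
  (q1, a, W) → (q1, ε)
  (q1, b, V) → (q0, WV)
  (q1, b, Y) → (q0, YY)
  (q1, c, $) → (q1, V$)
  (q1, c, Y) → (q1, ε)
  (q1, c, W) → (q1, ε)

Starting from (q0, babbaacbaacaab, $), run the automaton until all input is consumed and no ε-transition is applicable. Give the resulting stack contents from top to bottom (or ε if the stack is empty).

YV$

(q0, babbaacbaacaab, $)
  read b, top $: go to q0, push V$ → (q0, abbaacbaacaab, V$)
  ε-move, top V: go to q1, push YV → (q1, abbaacbaacaab, YV$)
  read a, top Y: go to q0, push ε → (q0, bbaacbaacaab, V$)
  ε-move, top V: go to q1, push YV → (q1, bbaacbaacaab, YV$)
  read b, top Y: go to q0, push YY → (q0, baacbaacaab, YYV$)
  read b, top Y: go to q1, push ε → (q1, aacbaacaab, YV$)
  read a, top Y: go to q0, push ε → (q0, acbaacaab, V$)
  ε-move, top V: go to q1, push YV → (q1, acbaacaab, YV$)
  read a, top Y: go to q0, push ε → (q0, cbaacaab, V$)
  ε-move, top V: go to q1, push YV → (q1, cbaacaab, YV$)
  read c, top Y: go to q1, push ε → (q1, baacaab, V$)
  read b, top V: go to q0, push WV → (q0, aacaab, WV$)
  read a, top W: go to q0, push ε → (q0, acaab, V$)
  ε-move, top V: go to q1, push YV → (q1, acaab, YV$)
  read a, top Y: go to q0, push ε → (q0, caab, V$)
  ε-move, top V: go to q1, push YV → (q1, caab, YV$)
  read c, top Y: go to q1, push ε → (q1, aab, V$)
  read a, top V: go to q1, push Y → (q1, ab, Y$)
  read a, top Y: go to q0, push ε → (q0, b, $)
  read b, top $: go to q0, push V$ → (q0, ε, V$)
  ε-move, top V: go to q1, push YV → (q1, ε, YV$)
All input consumed in state q1 with stack YV$.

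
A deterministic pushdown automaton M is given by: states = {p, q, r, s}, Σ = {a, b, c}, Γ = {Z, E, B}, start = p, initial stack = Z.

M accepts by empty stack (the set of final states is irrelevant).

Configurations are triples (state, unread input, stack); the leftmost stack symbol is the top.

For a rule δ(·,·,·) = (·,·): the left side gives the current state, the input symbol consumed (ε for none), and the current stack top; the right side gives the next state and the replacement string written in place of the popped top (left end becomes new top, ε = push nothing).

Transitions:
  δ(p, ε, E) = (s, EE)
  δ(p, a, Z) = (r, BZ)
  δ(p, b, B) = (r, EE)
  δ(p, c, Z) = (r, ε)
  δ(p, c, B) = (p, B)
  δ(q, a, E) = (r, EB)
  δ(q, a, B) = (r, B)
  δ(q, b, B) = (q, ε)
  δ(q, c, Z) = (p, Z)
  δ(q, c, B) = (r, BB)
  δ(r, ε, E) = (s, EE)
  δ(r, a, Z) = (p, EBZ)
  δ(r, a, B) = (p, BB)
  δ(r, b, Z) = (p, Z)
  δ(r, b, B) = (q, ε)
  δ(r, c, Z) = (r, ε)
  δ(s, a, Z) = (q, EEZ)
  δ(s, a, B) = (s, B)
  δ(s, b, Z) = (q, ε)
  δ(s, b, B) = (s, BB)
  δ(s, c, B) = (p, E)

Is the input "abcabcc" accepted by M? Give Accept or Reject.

Accept

(p, abcabcc, Z)
  read a, top Z: go to r, push BZ → (r, bcabcc, BZ)
  read b, top B: go to q, push ε → (q, cabcc, Z)
  read c, top Z: go to p, push Z → (p, abcc, Z)
  read a, top Z: go to r, push BZ → (r, bcc, BZ)
  read b, top B: go to q, push ε → (q, cc, Z)
  read c, top Z: go to p, push Z → (p, c, Z)
  read c, top Z: go to r, push ε → (r, ε, ε)
All input consumed and the stack is empty.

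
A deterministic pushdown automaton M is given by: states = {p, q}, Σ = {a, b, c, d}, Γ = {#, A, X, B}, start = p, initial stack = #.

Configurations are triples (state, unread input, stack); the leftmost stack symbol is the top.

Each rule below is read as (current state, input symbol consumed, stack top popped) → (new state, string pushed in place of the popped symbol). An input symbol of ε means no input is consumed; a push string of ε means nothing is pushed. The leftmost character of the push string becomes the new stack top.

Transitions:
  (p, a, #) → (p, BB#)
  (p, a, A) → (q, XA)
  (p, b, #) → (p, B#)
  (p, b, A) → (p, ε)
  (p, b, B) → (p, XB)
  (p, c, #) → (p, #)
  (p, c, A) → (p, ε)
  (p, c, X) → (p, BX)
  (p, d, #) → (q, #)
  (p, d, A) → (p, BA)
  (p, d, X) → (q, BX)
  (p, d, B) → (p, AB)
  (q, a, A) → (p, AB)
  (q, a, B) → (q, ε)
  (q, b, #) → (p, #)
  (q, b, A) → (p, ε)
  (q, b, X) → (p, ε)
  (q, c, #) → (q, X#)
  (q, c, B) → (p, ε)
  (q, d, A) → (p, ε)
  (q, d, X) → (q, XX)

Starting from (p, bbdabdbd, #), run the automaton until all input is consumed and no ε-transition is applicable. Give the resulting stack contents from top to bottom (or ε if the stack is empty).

AB#

(p, bbdabdbd, #)
  read b, top #: go to p, push B# → (p, bdabdbd, B#)
  read b, top B: go to p, push XB → (p, dabdbd, XB#)
  read d, top X: go to q, push BX → (q, abdbd, BXB#)
  read a, top B: go to q, push ε → (q, bdbd, XB#)
  read b, top X: go to p, push ε → (p, dbd, B#)
  read d, top B: go to p, push AB → (p, bd, AB#)
  read b, top A: go to p, push ε → (p, d, B#)
  read d, top B: go to p, push AB → (p, ε, AB#)
All input consumed in state p with stack AB#.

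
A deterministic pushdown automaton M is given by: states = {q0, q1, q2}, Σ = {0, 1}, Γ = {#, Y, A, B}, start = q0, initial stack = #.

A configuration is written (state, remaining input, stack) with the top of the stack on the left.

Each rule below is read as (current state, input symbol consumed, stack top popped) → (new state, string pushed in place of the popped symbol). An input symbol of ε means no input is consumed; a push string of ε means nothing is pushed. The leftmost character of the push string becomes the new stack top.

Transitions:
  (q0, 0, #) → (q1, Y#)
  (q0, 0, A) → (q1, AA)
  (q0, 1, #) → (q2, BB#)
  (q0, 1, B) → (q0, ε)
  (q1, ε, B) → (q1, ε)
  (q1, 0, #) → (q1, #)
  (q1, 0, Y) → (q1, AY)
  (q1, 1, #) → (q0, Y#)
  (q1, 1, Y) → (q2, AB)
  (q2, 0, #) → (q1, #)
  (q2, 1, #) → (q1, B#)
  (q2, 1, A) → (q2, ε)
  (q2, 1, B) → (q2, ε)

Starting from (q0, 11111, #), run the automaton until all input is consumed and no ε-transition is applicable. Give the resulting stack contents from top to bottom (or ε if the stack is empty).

(q0, 11111, #) ⊢ (q2, 1111, BB#) ⊢ (q2, 111, B#) ⊢ (q2, 11, #) ⊢ (q1, 1, B#) ⊢ (q1, 1, #) ⊢ (q0, ε, Y#)
All input consumed in state q0 with stack Y#.

Y#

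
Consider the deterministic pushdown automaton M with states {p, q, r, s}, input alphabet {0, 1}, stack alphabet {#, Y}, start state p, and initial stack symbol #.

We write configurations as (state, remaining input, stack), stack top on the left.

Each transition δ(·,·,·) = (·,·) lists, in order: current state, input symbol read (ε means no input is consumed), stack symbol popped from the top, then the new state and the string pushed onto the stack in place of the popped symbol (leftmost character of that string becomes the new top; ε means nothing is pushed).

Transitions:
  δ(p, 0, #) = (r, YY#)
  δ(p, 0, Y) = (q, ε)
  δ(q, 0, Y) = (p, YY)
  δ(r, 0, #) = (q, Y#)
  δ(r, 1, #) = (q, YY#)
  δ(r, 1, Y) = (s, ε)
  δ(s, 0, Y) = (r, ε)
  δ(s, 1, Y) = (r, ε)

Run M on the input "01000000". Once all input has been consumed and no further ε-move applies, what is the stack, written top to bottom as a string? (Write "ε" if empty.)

(p, 01000000, #)
  read 0, top #: go to r, push YY# → (r, 1000000, YY#)
  read 1, top Y: go to s, push ε → (s, 000000, Y#)
  read 0, top Y: go to r, push ε → (r, 00000, #)
  read 0, top #: go to q, push Y# → (q, 0000, Y#)
  read 0, top Y: go to p, push YY → (p, 000, YY#)
  read 0, top Y: go to q, push ε → (q, 00, Y#)
  read 0, top Y: go to p, push YY → (p, 0, YY#)
  read 0, top Y: go to q, push ε → (q, ε, Y#)
All input consumed in state q with stack Y#.

Y#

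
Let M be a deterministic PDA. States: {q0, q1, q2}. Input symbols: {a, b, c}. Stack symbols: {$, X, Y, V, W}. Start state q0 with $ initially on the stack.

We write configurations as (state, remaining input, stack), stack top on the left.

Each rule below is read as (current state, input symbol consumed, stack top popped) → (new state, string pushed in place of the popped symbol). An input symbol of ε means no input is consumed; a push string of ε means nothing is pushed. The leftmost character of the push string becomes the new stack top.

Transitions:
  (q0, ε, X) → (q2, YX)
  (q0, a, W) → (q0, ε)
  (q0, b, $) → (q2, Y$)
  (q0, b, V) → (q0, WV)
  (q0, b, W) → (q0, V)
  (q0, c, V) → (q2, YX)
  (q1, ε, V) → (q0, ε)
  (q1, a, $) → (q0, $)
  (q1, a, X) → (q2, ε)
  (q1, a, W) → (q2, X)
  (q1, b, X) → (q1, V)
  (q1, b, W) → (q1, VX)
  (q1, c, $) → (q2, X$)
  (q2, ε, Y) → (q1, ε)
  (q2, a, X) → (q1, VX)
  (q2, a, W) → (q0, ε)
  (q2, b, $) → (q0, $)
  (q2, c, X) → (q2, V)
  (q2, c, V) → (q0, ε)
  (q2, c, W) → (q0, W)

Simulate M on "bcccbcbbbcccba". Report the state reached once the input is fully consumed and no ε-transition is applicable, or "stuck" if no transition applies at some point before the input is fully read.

(q0, bcccbcbbbcccba, $) ⊢ (q2, cccbcbbbcccba, Y$) ⊢ (q1, cccbcbbbcccba, $) ⊢ (q2, ccbcbbbcccba, X$) ⊢ (q2, cbcbbbcccba, V$) ⊢ (q0, bcbbbcccba, $) ⊢ (q2, cbbbcccba, Y$) ⊢ (q1, cbbbcccba, $) ⊢ (q2, bbbcccba, X$)
No transition for (q2, b, top X); M blocks with input bbbcccba remaining.

stuck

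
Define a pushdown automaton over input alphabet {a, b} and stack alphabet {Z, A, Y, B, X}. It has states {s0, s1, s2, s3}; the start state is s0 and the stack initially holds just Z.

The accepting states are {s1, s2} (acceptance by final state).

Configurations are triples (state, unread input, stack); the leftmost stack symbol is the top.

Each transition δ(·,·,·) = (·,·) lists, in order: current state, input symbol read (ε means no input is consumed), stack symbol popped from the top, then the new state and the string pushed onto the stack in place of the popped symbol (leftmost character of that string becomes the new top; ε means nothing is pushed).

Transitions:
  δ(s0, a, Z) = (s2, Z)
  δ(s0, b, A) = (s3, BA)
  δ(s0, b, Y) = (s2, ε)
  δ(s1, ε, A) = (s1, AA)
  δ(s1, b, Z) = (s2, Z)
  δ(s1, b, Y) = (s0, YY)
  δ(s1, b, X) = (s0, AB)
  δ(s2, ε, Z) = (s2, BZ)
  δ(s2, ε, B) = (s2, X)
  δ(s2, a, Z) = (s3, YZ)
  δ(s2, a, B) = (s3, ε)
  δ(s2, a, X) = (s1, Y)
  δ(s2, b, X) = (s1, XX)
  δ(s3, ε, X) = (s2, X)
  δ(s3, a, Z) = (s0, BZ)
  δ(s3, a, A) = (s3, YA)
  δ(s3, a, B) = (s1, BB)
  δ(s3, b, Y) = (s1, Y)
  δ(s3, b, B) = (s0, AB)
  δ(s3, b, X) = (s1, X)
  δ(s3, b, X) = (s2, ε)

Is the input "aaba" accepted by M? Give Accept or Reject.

Reject

No computation consumes all input and reaches a final state.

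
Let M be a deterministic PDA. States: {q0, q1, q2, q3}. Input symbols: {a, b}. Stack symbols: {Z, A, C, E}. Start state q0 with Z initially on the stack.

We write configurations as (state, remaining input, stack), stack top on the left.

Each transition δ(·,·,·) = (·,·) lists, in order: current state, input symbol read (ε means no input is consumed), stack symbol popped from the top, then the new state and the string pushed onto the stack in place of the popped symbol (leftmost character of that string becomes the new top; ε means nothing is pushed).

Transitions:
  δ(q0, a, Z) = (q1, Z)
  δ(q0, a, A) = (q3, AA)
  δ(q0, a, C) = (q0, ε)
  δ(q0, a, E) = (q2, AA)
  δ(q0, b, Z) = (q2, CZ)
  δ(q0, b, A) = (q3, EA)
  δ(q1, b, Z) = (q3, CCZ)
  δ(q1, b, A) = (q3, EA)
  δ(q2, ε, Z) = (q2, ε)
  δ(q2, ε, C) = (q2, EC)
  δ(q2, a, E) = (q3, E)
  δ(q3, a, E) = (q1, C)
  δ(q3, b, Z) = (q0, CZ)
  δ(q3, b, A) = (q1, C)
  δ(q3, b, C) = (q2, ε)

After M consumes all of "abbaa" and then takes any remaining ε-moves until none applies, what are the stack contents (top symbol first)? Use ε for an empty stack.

CCZ

(q0, abbaa, Z) ⊢ (q1, bbaa, Z) ⊢ (q3, baa, CCZ) ⊢ (q2, aa, CZ) ⊢ (q2, aa, ECZ) ⊢ (q3, a, ECZ) ⊢ (q1, ε, CCZ)
All input consumed in state q1 with stack CCZ.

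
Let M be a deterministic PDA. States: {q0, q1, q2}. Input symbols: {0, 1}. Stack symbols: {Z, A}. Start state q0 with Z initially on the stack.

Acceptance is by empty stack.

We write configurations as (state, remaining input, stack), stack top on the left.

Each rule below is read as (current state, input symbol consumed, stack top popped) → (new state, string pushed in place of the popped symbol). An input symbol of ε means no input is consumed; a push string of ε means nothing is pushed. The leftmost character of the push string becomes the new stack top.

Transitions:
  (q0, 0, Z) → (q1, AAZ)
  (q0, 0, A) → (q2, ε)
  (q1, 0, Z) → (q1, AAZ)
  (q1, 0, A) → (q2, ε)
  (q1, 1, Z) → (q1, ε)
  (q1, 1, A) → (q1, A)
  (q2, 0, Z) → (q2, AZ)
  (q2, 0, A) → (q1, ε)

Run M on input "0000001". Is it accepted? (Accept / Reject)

Accept

(q0, 0000001, Z)
  read 0, top Z: go to q1, push AAZ → (q1, 000001, AAZ)
  read 0, top A: go to q2, push ε → (q2, 00001, AZ)
  read 0, top A: go to q1, push ε → (q1, 0001, Z)
  read 0, top Z: go to q1, push AAZ → (q1, 001, AAZ)
  read 0, top A: go to q2, push ε → (q2, 01, AZ)
  read 0, top A: go to q1, push ε → (q1, 1, Z)
  read 1, top Z: go to q1, push ε → (q1, ε, ε)
All input consumed and the stack is empty.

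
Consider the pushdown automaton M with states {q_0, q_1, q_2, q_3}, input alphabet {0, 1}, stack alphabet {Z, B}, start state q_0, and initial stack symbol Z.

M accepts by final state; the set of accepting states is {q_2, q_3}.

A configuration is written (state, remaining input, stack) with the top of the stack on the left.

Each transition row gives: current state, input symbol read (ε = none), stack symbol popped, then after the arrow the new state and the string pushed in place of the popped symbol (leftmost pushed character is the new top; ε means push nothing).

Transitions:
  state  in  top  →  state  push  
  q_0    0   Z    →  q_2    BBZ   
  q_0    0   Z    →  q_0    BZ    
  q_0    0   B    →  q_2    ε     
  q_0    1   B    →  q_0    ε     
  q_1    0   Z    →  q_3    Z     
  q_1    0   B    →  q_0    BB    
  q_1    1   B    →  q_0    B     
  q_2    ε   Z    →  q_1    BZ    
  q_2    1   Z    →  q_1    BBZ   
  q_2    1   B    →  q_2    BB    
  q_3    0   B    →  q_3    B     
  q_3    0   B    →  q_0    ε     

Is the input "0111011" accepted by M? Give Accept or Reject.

No computation consumes all input and reaches a final state.

Reject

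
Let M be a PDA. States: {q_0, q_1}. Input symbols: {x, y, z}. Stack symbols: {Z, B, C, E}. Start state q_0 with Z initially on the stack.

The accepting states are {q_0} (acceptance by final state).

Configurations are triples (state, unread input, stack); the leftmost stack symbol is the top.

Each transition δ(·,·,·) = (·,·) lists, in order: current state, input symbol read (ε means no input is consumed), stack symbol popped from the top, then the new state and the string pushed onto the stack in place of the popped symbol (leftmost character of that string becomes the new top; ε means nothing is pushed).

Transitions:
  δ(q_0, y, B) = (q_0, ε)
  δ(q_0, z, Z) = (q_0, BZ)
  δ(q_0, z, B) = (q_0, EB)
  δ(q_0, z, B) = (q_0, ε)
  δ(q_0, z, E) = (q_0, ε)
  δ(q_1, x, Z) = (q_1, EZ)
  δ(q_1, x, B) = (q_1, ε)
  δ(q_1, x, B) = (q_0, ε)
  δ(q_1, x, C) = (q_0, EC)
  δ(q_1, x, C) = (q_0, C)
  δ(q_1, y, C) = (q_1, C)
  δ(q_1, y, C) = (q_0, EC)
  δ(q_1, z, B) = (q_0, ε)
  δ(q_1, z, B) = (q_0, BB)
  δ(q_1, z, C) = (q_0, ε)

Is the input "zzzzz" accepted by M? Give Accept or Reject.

Accept

One accepting computation: (q_0, zzzzz, Z) ⊢ (q_0, zzzz, BZ) ⊢ (q_0, zzz, EBZ) ⊢ (q_0, zz, BZ) ⊢ (q_0, z, EBZ) ⊢ (q_0, ε, BZ)
All input consumed and state q_0 ∈ F.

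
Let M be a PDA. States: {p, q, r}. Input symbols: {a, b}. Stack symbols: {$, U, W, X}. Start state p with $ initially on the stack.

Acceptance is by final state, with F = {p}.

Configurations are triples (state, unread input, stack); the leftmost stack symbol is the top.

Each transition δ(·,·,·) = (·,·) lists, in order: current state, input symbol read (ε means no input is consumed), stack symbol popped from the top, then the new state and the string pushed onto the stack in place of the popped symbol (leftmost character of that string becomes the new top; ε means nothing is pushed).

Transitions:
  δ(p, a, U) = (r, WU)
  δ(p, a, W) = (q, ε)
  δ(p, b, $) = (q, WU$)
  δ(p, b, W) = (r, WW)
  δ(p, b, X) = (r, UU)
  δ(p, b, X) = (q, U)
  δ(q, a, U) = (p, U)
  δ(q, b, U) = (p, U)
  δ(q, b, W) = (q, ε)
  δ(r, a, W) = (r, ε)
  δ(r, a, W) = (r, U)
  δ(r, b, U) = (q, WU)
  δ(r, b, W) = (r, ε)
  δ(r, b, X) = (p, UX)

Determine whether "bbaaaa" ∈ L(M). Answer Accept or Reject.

Reject

No computation consumes all input and reaches a final state.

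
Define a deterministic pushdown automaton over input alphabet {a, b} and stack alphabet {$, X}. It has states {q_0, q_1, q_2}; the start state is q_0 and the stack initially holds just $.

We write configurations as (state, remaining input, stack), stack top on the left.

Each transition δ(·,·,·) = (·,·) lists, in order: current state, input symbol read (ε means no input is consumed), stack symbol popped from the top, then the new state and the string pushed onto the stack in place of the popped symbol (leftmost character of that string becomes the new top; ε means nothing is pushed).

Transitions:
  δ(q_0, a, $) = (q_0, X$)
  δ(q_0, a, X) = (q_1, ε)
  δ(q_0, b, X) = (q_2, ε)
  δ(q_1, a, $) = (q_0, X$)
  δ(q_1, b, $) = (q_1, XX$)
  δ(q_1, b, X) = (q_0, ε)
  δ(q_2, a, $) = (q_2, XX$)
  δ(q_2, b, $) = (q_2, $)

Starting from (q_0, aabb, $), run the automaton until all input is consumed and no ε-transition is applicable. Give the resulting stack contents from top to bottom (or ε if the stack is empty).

(q_0, aabb, $)
  read a, top $: go to q_0, push X$ → (q_0, abb, X$)
  read a, top X: go to q_1, push ε → (q_1, bb, $)
  read b, top $: go to q_1, push XX$ → (q_1, b, XX$)
  read b, top X: go to q_0, push ε → (q_0, ε, X$)
All input consumed in state q_0 with stack X$.

X$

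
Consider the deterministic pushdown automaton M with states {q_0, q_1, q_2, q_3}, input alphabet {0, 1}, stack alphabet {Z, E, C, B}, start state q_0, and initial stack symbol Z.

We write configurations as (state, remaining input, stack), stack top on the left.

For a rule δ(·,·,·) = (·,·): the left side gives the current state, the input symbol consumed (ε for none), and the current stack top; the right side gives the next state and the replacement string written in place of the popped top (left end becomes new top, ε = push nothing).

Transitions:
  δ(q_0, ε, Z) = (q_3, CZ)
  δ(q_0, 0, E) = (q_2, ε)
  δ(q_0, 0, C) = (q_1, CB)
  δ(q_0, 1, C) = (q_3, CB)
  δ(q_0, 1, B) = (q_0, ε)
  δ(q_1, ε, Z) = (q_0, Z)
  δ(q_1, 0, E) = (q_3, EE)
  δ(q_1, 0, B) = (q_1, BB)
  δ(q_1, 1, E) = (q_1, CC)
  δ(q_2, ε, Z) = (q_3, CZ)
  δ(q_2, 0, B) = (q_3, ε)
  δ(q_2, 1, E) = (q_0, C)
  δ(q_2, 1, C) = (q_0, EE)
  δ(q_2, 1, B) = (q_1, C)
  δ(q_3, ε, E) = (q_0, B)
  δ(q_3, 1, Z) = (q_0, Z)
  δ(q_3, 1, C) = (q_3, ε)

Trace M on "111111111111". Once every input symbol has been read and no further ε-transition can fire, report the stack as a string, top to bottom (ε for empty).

CZ

(q_0, 111111111111, Z) ⊢ (q_3, 111111111111, CZ) ⊢ (q_3, 11111111111, Z) ⊢ (q_0, 1111111111, Z) ⊢ (q_3, 1111111111, CZ) ⊢ (q_3, 111111111, Z) ⊢ (q_0, 11111111, Z) ⊢ (q_3, 11111111, CZ) ⊢ (q_3, 1111111, Z) ⊢ (q_0, 111111, Z) ⊢ (q_3, 111111, CZ) ⊢ (q_3, 11111, Z) ⊢ (q_0, 1111, Z) ⊢ (q_3, 1111, CZ) ⊢ (q_3, 111, Z) ⊢ (q_0, 11, Z) ⊢ (q_3, 11, CZ) ⊢ (q_3, 1, Z) ⊢ (q_0, ε, Z) ⊢ (q_3, ε, CZ)
All input consumed in state q_3 with stack CZ.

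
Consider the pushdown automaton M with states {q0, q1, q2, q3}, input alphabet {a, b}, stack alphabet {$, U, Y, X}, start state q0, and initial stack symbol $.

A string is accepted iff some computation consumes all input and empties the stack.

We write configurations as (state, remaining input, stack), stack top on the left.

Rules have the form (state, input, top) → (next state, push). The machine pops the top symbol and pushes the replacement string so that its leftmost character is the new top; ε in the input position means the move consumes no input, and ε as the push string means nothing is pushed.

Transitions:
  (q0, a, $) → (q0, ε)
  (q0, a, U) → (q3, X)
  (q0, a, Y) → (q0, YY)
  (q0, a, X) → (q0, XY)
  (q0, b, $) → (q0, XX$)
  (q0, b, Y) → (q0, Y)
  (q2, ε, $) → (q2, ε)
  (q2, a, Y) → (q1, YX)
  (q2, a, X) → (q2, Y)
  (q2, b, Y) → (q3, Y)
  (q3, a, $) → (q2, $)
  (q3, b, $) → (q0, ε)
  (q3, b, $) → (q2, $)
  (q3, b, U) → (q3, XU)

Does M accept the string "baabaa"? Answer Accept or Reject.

No computation consumes all input and empties the stack.

Reject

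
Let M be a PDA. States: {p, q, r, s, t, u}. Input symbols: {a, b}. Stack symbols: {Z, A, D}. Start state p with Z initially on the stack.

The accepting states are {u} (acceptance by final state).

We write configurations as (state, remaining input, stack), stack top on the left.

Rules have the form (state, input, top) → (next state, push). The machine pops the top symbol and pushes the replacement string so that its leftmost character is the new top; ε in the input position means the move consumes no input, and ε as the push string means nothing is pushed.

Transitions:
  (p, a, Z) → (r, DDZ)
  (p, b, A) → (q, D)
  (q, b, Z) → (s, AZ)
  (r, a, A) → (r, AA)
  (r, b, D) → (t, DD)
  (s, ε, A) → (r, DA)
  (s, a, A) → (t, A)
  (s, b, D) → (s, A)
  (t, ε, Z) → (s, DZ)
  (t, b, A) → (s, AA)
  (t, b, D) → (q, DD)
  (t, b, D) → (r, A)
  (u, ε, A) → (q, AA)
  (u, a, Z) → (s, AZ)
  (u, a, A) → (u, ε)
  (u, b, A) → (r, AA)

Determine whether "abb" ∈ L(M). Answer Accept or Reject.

Reject

No computation consumes all input and reaches a final state.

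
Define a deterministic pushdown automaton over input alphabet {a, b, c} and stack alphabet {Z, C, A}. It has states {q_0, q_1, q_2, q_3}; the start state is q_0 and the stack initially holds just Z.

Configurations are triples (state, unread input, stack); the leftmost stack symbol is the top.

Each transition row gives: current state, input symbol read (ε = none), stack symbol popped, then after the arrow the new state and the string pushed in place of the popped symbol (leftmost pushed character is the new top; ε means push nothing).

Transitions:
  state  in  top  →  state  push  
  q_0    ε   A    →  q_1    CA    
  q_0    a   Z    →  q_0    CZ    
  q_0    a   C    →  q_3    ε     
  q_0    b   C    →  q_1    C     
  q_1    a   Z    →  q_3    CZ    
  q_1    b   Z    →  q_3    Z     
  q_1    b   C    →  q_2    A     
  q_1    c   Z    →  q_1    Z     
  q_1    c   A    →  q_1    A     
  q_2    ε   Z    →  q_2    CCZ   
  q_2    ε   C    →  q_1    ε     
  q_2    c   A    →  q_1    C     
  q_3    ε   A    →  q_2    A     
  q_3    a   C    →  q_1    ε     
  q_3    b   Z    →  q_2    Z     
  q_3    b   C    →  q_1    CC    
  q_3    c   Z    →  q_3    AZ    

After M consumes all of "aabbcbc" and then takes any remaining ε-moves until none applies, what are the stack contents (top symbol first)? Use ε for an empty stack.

CZ

(q_0, aabbcbc, Z) ⊢ (q_0, abbcbc, CZ) ⊢ (q_3, bbcbc, Z) ⊢ (q_2, bcbc, Z) ⊢ (q_2, bcbc, CCZ) ⊢ (q_1, bcbc, CZ) ⊢ (q_2, cbc, AZ) ⊢ (q_1, bc, CZ) ⊢ (q_2, c, AZ) ⊢ (q_1, ε, CZ)
All input consumed in state q_1 with stack CZ.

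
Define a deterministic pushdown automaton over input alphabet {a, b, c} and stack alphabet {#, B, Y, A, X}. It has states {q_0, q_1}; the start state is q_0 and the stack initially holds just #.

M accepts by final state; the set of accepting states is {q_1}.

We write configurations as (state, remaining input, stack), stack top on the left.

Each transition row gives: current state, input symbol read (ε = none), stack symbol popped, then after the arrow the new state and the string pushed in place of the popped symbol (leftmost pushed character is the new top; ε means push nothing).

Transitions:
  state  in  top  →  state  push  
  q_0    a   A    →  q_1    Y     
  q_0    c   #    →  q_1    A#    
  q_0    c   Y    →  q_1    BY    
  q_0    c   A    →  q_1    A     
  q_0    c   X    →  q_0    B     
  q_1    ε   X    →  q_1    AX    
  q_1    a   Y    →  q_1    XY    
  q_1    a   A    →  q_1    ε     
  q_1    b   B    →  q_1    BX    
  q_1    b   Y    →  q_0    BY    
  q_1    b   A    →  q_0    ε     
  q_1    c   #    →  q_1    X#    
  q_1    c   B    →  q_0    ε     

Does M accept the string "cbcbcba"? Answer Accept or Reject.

Reject

(q_0, cbcbcba, #)
  read c, top #: go to q_1, push A# → (q_1, bcbcba, A#)
  read b, top A: go to q_0, push ε → (q_0, cbcba, #)
  read c, top #: go to q_1, push A# → (q_1, bcba, A#)
  read b, top A: go to q_0, push ε → (q_0, cba, #)
  read c, top #: go to q_1, push A# → (q_1, ba, A#)
  read b, top A: go to q_0, push ε → (q_0, a, #)
No transition applies at (q_0, a, #); input not fully consumed.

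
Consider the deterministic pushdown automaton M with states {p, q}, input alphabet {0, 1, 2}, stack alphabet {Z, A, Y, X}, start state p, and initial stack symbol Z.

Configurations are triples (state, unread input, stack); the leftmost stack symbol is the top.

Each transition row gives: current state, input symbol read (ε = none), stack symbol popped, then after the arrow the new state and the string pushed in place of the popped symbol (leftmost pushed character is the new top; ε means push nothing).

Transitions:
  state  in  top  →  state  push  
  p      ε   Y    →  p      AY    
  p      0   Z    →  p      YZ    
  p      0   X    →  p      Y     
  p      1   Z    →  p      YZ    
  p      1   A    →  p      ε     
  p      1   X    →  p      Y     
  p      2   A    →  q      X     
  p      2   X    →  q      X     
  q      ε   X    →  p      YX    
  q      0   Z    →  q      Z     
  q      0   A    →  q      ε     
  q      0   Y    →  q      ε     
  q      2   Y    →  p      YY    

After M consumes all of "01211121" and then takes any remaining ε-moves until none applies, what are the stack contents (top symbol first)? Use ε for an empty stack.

(p, 01211121, Z)
  read 0, top Z: go to p, push YZ → (p, 1211121, YZ)
  ε-move, top Y: go to p, push AY → (p, 1211121, AYZ)
  read 1, top A: go to p, push ε → (p, 211121, YZ)
  ε-move, top Y: go to p, push AY → (p, 211121, AYZ)
  read 2, top A: go to q, push X → (q, 11121, XYZ)
  ε-move, top X: go to p, push YX → (p, 11121, YXYZ)
  ε-move, top Y: go to p, push AY → (p, 11121, AYXYZ)
  read 1, top A: go to p, push ε → (p, 1121, YXYZ)
  ε-move, top Y: go to p, push AY → (p, 1121, AYXYZ)
  read 1, top A: go to p, push ε → (p, 121, YXYZ)
  ε-move, top Y: go to p, push AY → (p, 121, AYXYZ)
  read 1, top A: go to p, push ε → (p, 21, YXYZ)
  ε-move, top Y: go to p, push AY → (p, 21, AYXYZ)
  read 2, top A: go to q, push X → (q, 1, XYXYZ)
  ε-move, top X: go to p, push YX → (p, 1, YXYXYZ)
  ε-move, top Y: go to p, push AY → (p, 1, AYXYXYZ)
  read 1, top A: go to p, push ε → (p, ε, YXYXYZ)
  ε-move, top Y: go to p, push AY → (p, ε, AYXYXYZ)
All input consumed in state p with stack AYXYXYZ.

AYXYXYZ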